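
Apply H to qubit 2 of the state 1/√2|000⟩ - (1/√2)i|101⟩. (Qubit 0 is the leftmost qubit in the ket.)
1/2|000⟩ + 1/2|001⟩ - (1/2)i|100⟩ + (1/2)i|101⟩

H on qubit 2 mixes each pair of kets that differ only in qubit 2: amplitudes (a, b) of (|…0…⟩, |…1…⟩) become ((a + b)/√2, (a − b)/√2). Kets absent from the input have amplitude 0.
(|000⟩, |001⟩): (a, b) = (1/√2, 0) → (1/2, 1/2)
(|100⟩, |101⟩): (a, b) = (0, -(1/√2)i) → (-(1/2)i, (1/2)i)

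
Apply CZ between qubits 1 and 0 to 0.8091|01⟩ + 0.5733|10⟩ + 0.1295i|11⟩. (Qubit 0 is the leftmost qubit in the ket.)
0.8091|01⟩ + 0.5733|10⟩ - 0.1295i|11⟩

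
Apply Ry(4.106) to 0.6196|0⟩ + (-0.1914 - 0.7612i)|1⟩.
(-0.1178 + 0.6744i)|0⟩ + (0.6377 + 0.353i)|1⟩

Ry(4.106) = [[cos(θ/2), −sin(θ/2)], [sin(θ/2), cos(θ/2)]]; θ = 4.106, cos(θ/2) ≈ -0.463733, sin(θ/2) ≈ 0.885975.
With a = amp(|0⟩) = 0.6196 and b = amp(|1⟩) = (-0.1914 - 0.7612i):
new amp(|0⟩) = (-0.463733)·a + (-0.885975)·b = (-0.1178 + 0.6744i)
new amp(|1⟩) = (0.885975)·a + (-0.463733)·b = (0.6377 + 0.353i)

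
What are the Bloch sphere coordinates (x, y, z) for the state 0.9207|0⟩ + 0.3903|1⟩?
(0.7187, 0, 0.6954)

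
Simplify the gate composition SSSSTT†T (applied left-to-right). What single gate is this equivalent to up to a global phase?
T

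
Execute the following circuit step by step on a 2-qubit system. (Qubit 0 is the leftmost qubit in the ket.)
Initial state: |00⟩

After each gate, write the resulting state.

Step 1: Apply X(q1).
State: |01⟩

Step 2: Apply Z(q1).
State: -|01⟩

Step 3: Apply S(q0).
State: -|01⟩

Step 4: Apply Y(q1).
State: i|00⟩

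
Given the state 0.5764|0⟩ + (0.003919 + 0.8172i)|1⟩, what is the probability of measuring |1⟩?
0.6678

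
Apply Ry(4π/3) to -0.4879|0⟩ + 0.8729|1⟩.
-0.512|0⟩ - 0.859|1⟩

Ry(4π/3) = [[cos(θ/2), −sin(θ/2)], [sin(θ/2), cos(θ/2)]]; θ = 4π/3, cos(θ/2) ≈ -0.5, sin(θ/2) ≈ 0.866025.
With a = amp(|0⟩) = -0.4879 and b = amp(|1⟩) = 0.8729:
new amp(|0⟩) = (-0.5)·a + (-0.866025)·b = -0.512
new amp(|1⟩) = (0.866025)·a + (-0.5)·b = -0.859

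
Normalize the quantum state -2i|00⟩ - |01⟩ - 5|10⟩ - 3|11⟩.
-0.3203i|00⟩ - 0.1601|01⟩ - 0.8006|10⟩ - 0.4804|11⟩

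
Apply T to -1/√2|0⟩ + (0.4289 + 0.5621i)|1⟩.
-1/√2|0⟩ + (-0.09419 + 0.7007i)|1⟩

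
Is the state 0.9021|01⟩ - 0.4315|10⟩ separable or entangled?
Entangled

Writing the state as a|00⟩ + b|01⟩ + c|10⟩ + d|11⟩, it is a product state iff ad − bc = 0.
Here (a, b, c, d) = (0, 0.9021, -0.4315, 0): ad − bc = (0)(0) − (0.9021)(-0.4315) = 0.3893 ≠ 0, so the state is entangled.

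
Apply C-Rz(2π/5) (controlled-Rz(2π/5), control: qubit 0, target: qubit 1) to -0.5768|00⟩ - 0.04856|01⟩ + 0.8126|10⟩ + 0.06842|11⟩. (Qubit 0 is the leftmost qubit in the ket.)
-0.5768|00⟩ - 0.04856|01⟩ + (0.6574 - 0.4776i)|10⟩ + (0.05535 + 0.04022i)|11⟩

C-Rz(2π/5) leaves the control-|0⟩ kets |00⟩, |01⟩ unchanged and applies Rz(2π/5) to qubit 1 on the control-|1⟩ pair (|10⟩, |11⟩).
Rz(2π/5) = [[e^(−iθ/2), 0], [0, e^(iθ/2)]] with e^(±iθ/2) = cos(θ/2) ± i·sin(θ/2); θ = 2π/5, cos(θ/2) ≈ 0.809017, sin(θ/2) ≈ 0.587785.
With a = amp(|10⟩) = 0.8126 and b = amp(|11⟩) = 0.06842:
new amp(|10⟩) = (0.809017 - 0.587785i)·a = (0.6574 - 0.4776i)
new amp(|11⟩) = (0.809017 + 0.587785i)·b = (0.05535 + 0.04022i)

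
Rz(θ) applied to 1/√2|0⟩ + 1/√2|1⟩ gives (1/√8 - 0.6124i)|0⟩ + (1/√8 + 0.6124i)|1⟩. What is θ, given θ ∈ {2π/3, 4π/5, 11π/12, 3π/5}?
2π/3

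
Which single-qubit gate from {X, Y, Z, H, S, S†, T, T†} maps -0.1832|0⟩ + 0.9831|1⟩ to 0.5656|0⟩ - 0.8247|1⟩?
H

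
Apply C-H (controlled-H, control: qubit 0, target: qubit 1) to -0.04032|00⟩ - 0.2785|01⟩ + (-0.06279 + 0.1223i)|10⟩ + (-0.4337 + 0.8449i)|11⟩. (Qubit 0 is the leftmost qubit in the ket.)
-0.04032|00⟩ - 0.2785|01⟩ + (-0.3511 + 0.6839i)|10⟩ + (0.2623 - 0.511i)|11⟩

C-H leaves the control-|0⟩ kets |00⟩, |01⟩ unchanged and applies H to qubit 1 on the control-|1⟩ pair (|10⟩, |11⟩).
H = [[1/√2, 1/√2], [1/√2, -1/√2]].
With a = amp(|10⟩) = (-0.06279 + 0.1223i) and b = amp(|11⟩) = (-0.4337 + 0.8449i):
new amp(|10⟩) = (1/√2)·a + (1/√2)·b = (-0.3511 + 0.6839i)
new amp(|11⟩) = (1/√2)·a + (-1/√2)·b = (0.2623 - 0.511i)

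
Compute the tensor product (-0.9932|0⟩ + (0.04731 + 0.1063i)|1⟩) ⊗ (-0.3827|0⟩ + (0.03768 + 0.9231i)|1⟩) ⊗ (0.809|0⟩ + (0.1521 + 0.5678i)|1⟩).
0.3075|000⟩ + (0.05781 + 0.2158i)|001⟩ + (-0.03028 - 0.7417i)|010⟩ + (0.5149 - 0.1607i)|011⟩ + (-0.01465 - 0.03291i)|100⟩ + (0.02034 - 0.01647i)|101⟩ + (-0.07794 + 0.03857i)|110⟩ + (-0.04172 - 0.04745i)|111⟩

amp(|b₁b₂…⟩) = product of the factor amplitudes for bits b₁, b₂, …; only kets whose every factor amplitude is nonzero survive.
|000⟩: (-0.9932)(-0.3827)(0.809) = 0.3075
|001⟩: (-0.9932)(-0.3827)(0.1521 + 0.5678i) = (0.05781 + 0.2158i)
|010⟩: (-0.9932)(0.03768 + 0.9231i)(0.809) = (-0.03028 - 0.7417i)
|011⟩: (-0.9932)(0.03768 + 0.9231i)(0.1521 + 0.5678i) = (0.5149 - 0.1607i)
|100⟩: (0.04731 + 0.1063i)(-0.3827)(0.809) = (-0.01465 - 0.03291i)
|101⟩: (0.04731 + 0.1063i)(-0.3827)(0.1521 + 0.5678i) = (0.02034 - 0.01647i)
|110⟩: (0.04731 + 0.1063i)(0.03768 + 0.9231i)(0.809) = (-0.07794 + 0.03857i)
|111⟩: (0.04731 + 0.1063i)(0.03768 + 0.9231i)(0.1521 + 0.5678i) = (-0.04172 - 0.04745i)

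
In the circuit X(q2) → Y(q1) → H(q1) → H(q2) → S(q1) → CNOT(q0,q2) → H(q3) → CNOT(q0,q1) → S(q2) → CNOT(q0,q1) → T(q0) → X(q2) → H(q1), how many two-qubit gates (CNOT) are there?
3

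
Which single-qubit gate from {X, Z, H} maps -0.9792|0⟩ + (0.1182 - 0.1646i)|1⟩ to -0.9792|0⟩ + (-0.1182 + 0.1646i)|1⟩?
Z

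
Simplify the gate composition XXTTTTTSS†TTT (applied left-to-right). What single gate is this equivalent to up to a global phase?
I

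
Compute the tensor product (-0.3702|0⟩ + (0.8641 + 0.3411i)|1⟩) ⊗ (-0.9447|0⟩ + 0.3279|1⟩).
0.3497|00⟩ - 0.1214|01⟩ + (-0.8163 - 0.3222i)|10⟩ + (0.2833 + 0.1118i)|11⟩

amp(|b₁b₂…⟩) = product of the factor amplitudes for bits b₁, b₂, …; only kets whose every factor amplitude is nonzero survive.
|00⟩: (-0.3702)(-0.9447) = 0.3497
|01⟩: (-0.3702)(0.3279) = -0.1214
|10⟩: (0.8641 + 0.3411i)(-0.9447) = (-0.8163 - 0.3222i)
|11⟩: (0.8641 + 0.3411i)(0.3279) = (0.2833 + 0.1118i)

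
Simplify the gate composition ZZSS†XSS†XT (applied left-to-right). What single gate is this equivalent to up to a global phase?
T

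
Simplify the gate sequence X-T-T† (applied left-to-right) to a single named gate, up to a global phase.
X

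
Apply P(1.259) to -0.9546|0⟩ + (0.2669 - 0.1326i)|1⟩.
-0.9546|0⟩ + (0.2081 + 0.2134i)|1⟩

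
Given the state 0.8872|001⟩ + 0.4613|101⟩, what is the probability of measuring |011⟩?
0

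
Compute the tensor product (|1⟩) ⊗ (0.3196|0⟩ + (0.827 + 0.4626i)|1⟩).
0.3196|10⟩ + (0.827 + 0.4626i)|11⟩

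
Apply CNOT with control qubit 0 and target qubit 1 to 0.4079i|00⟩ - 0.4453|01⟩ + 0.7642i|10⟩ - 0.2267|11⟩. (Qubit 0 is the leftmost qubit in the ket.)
0.4079i|00⟩ - 0.4453|01⟩ - 0.2267|10⟩ + 0.7642i|11⟩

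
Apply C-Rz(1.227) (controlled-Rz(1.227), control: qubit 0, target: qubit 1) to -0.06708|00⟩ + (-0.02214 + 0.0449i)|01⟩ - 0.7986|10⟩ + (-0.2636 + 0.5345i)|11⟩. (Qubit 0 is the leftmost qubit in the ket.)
-0.06708|00⟩ + (-0.02214 + 0.0449i)|01⟩ + (-0.653 + 0.4598i)|10⟩ + (-0.5233 + 0.2853i)|11⟩

C-Rz(1.227) leaves the control-|0⟩ kets |00⟩, |01⟩ unchanged and applies Rz(1.227) to qubit 1 on the control-|1⟩ pair (|10⟩, |11⟩).
Rz(1.227) = [[e^(−iθ/2), 0], [0, e^(iθ/2)]] with e^(±iθ/2) = cos(θ/2) ± i·sin(θ/2); θ = 1.227, cos(θ/2) ≈ 0.817638, sin(θ/2) ≈ 0.575733.
With a = amp(|10⟩) = -0.7986 and b = amp(|11⟩) = (-0.2636 + 0.5345i):
new amp(|10⟩) = (0.817638 - 0.575733i)·a = (-0.653 + 0.4598i)
new amp(|11⟩) = (0.817638 + 0.575733i)·b = (-0.5233 + 0.2853i)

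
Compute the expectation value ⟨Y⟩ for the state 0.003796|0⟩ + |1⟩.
0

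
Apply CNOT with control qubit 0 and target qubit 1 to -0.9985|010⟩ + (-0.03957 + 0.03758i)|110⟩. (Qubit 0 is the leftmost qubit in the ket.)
-0.9985|010⟩ + (-0.03957 + 0.03758i)|100⟩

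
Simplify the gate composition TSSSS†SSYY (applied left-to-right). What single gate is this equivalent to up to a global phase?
T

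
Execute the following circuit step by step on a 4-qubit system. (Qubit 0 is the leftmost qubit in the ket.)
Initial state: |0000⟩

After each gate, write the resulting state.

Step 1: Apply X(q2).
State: |0010⟩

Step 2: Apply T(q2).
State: (1/√2 + (1/√2)i)|0010⟩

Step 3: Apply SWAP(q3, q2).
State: (1/√2 + (1/√2)i)|0001⟩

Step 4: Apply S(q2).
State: (1/√2 + (1/√2)i)|0001⟩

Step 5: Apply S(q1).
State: (1/√2 + (1/√2)i)|0001⟩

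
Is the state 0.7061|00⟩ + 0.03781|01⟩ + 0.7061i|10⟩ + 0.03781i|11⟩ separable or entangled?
Separable

Writing the state as a|00⟩ + b|01⟩ + c|10⟩ + d|11⟩, it is a product state iff ad − bc = 0.
Here (a, b, c, d) = (0.7061, 0.03781, 0.7061i, 0.03781i): ad − bc = (0.7061)(0.03781i) − (0.03781)(0.7061i) = 0, so the state is separable.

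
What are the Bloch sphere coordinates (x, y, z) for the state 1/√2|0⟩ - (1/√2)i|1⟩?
(0, -1, 0)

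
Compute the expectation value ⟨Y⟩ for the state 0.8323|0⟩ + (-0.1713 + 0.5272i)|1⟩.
0.8776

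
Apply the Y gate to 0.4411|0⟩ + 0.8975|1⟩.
-0.8975i|0⟩ + 0.4411i|1⟩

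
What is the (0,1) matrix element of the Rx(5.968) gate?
-0.1569i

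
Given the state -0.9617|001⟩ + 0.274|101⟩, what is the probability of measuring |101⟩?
0.07508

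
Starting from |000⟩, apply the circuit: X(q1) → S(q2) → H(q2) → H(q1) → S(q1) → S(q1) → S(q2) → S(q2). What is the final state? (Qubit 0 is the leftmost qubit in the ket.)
1/2|000⟩ - 1/2|001⟩ + 1/2|010⟩ - 1/2|011⟩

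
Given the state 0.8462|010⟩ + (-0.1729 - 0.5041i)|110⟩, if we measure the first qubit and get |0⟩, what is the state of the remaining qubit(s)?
|10⟩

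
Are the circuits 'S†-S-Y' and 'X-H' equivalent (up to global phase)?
No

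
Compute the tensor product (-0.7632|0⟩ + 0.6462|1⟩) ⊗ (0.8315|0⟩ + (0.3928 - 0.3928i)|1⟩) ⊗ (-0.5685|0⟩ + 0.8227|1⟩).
0.3608|000⟩ - 0.5221|001⟩ + (0.1704 - 0.1704i)|010⟩ + (-0.2466 + 0.2466i)|011⟩ - 0.3055|100⟩ + 0.442|101⟩ + (-0.1443 + 0.1443i)|110⟩ + (0.2088 - 0.2088i)|111⟩

amp(|b₁b₂…⟩) = product of the factor amplitudes for bits b₁, b₂, …; only kets whose every factor amplitude is nonzero survive.
|000⟩: (-0.7632)(0.8315)(-0.5685) = 0.3608
|001⟩: (-0.7632)(0.8315)(0.8227) = -0.5221
|010⟩: (-0.7632)(0.3928 - 0.3928i)(-0.5685) = (0.1704 - 0.1704i)
|011⟩: (-0.7632)(0.3928 - 0.3928i)(0.8227) = (-0.2466 + 0.2466i)
|100⟩: (0.6462)(0.8315)(-0.5685) = -0.3055
|101⟩: (0.6462)(0.8315)(0.8227) = 0.442
|110⟩: (0.6462)(0.3928 - 0.3928i)(-0.5685) = (-0.1443 + 0.1443i)
|111⟩: (0.6462)(0.3928 - 0.3928i)(0.8227) = (0.2088 - 0.2088i)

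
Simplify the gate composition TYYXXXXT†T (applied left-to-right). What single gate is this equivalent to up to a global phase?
T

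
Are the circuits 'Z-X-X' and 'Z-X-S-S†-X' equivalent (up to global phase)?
Yes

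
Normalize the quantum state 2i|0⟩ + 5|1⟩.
0.3714i|0⟩ + 0.9285|1⟩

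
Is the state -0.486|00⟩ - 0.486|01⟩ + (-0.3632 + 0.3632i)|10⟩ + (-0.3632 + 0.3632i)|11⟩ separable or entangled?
Separable

Writing the state as a|00⟩ + b|01⟩ + c|10⟩ + d|11⟩, it is a product state iff ad − bc = 0.
Here (a, b, c, d) = (-0.486, -0.486, (-0.3632 + 0.3632i), (-0.3632 + 0.3632i)): ad − bc = (-0.486)(-0.3632 + 0.3632i) − (-0.486)(-0.3632 + 0.3632i) = 0, so the state is separable.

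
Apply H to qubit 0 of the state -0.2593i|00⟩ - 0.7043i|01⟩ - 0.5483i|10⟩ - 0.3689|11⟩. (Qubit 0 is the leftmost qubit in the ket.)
-0.5711i|00⟩ + (-0.2609 - 0.498i)|01⟩ + 0.2044i|10⟩ + (0.2609 - 0.498i)|11⟩

H on qubit 0 mixes each pair of kets that differ only in qubit 0: amplitudes (a, b) of (|…0…⟩, |…1…⟩) become ((a + b)/√2, (a − b)/√2). Kets absent from the input have amplitude 0.
(|00⟩, |10⟩): (a, b) = (-0.2593i, -0.5483i) → (-0.5711i, 0.2044i)
(|01⟩, |11⟩): (a, b) = (-0.7043i, -0.3689) → ((-0.2609 - 0.498i), (0.2609 - 0.498i))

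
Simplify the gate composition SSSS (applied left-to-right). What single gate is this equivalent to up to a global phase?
I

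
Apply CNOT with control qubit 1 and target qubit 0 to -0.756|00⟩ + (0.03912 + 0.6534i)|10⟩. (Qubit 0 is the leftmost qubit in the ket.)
-0.756|00⟩ + (0.03912 + 0.6534i)|10⟩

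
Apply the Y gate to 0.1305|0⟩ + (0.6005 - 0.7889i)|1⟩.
(-0.7889 - 0.6005i)|0⟩ + 0.1305i|1⟩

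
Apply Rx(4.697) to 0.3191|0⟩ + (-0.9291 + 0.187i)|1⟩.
(-0.09065 + 0.662i)|0⟩ + (0.6519 - 0.3586i)|1⟩

Rx(4.697) = [[cos(θ/2), −i·sin(θ/2)], [−i·sin(θ/2), cos(θ/2)]]; θ = 4.697, cos(θ/2) ≈ -0.701645, sin(θ/2) ≈ 0.712527.
With a = amp(|0⟩) = 0.3191 and b = amp(|1⟩) = (-0.9291 + 0.187i):
new amp(|0⟩) = (-0.701645)·a + (-0.712527i)·b = (-0.09065 + 0.662i)
new amp(|1⟩) = (-0.712527i)·a + (-0.701645)·b = (0.6519 - 0.3586i)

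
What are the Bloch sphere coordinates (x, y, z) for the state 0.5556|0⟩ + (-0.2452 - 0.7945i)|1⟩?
(-0.2725, -0.8828, -0.3827)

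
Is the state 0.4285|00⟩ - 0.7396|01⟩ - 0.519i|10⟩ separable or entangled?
Entangled

Writing the state as a|00⟩ + b|01⟩ + c|10⟩ + d|11⟩, it is a product state iff ad − bc = 0.
Here (a, b, c, d) = (0.4285, -0.7396, -0.519i, 0): ad − bc = (0.4285)(0) − (-0.7396)(-0.519i) = -0.3839i ≠ 0, so the state is entangled.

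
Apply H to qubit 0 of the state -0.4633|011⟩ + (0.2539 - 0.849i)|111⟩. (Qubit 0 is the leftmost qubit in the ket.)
(-0.1481 - 0.6003i)|011⟩ + (-0.5071 + 0.6003i)|111⟩

H on qubit 0 mixes each pair of kets that differ only in qubit 0: amplitudes (a, b) of (|…0…⟩, |…1…⟩) become ((a + b)/√2, (a − b)/√2). Kets absent from the input have amplitude 0.
(|011⟩, |111⟩): (a, b) = (-0.4633, (0.2539 - 0.849i)) → ((-0.1481 - 0.6003i), (-0.5071 + 0.6003i))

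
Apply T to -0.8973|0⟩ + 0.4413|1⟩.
-0.8973|0⟩ + (0.312 + 0.312i)|1⟩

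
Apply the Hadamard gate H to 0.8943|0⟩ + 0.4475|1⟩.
0.9488|0⟩ + 0.3159|1⟩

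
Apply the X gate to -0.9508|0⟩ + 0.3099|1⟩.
0.3099|0⟩ - 0.9508|1⟩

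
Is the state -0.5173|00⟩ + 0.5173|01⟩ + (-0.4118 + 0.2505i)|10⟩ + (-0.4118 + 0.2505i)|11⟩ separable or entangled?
Entangled

Writing the state as a|00⟩ + b|01⟩ + c|10⟩ + d|11⟩, it is a product state iff ad − bc = 0.
Here (a, b, c, d) = (-0.5173, 0.5173, (-0.4118 + 0.2505i), (-0.4118 + 0.2505i)): ad − bc = (-0.5173)(-0.4118 + 0.2505i) − (0.5173)(-0.4118 + 0.2505i) = (0.426 - 0.2592i) ≠ 0, so the state is entangled.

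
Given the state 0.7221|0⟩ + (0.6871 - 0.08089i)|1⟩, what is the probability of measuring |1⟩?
0.4786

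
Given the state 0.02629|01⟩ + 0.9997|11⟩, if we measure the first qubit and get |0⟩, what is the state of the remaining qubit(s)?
|1⟩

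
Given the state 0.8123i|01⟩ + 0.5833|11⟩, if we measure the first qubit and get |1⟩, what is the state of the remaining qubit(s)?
|1⟩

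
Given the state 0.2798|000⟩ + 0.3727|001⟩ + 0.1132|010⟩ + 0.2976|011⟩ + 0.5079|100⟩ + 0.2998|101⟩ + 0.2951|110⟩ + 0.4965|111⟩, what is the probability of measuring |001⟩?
0.1389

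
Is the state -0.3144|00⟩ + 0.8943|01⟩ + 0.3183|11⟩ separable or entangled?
Entangled

Writing the state as a|00⟩ + b|01⟩ + c|10⟩ + d|11⟩, it is a product state iff ad − bc = 0.
Here (a, b, c, d) = (-0.3144, 0.8943, 0, 0.3183): ad − bc = (-0.3144)(0.3183) − (0.8943)(0) = -0.1001 ≠ 0, so the state is entangled.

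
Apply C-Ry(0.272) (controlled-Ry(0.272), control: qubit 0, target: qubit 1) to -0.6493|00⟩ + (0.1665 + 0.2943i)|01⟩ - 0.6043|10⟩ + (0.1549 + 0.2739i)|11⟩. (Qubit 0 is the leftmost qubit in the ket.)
-0.6493|00⟩ + (0.1665 + 0.2943i)|01⟩ + (-0.6197 - 0.03714i)|10⟩ + (0.07154 + 0.2714i)|11⟩

C-Ry(0.272) leaves the control-|0⟩ kets |00⟩, |01⟩ unchanged and applies Ry(0.272) to qubit 1 on the control-|1⟩ pair (|10⟩, |11⟩).
Ry(0.272) = [[cos(θ/2), −sin(θ/2)], [sin(θ/2), cos(θ/2)]]; θ = 0.272, cos(θ/2) ≈ 0.990766, sin(θ/2) ≈ 0.135581.
With a = amp(|10⟩) = -0.6043 and b = amp(|11⟩) = (0.1549 + 0.2739i):
new amp(|10⟩) = (0.990766)·a + (-0.135581)·b = (-0.6197 - 0.03714i)
new amp(|11⟩) = (0.135581)·a + (0.990766)·b = (0.07154 + 0.2714i)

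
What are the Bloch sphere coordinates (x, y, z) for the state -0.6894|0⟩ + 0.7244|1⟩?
(-0.9988, 0, -0.04948)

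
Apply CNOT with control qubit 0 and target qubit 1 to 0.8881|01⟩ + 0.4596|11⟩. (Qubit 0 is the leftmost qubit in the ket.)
0.8881|01⟩ + 0.4596|10⟩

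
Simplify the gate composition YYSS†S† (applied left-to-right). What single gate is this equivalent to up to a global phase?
S†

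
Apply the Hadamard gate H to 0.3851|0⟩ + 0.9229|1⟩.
0.9249|0⟩ - 0.3803|1⟩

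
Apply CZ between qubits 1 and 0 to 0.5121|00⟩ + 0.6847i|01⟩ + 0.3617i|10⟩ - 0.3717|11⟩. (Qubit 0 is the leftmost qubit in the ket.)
0.5121|00⟩ + 0.6847i|01⟩ + 0.3617i|10⟩ + 0.3717|11⟩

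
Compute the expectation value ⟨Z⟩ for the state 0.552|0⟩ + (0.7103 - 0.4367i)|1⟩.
-0.3905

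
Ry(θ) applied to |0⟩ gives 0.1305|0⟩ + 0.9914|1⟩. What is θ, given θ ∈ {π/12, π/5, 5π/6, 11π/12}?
11π/12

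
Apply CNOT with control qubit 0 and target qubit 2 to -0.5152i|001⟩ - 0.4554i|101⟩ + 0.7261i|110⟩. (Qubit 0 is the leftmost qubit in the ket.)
-0.5152i|001⟩ - 0.4554i|100⟩ + 0.7261i|111⟩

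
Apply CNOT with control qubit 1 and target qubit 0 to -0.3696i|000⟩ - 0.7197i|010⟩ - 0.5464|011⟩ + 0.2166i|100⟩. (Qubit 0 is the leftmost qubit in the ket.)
-0.3696i|000⟩ + 0.2166i|100⟩ - 0.7197i|110⟩ - 0.5464|111⟩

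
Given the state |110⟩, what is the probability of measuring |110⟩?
1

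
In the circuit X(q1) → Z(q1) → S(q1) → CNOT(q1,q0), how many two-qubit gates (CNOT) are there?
1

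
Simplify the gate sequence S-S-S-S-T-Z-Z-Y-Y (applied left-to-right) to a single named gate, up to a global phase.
T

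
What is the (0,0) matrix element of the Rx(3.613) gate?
-0.2335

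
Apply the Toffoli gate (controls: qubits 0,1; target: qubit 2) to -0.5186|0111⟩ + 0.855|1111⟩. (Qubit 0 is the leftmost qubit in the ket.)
-0.5186|0111⟩ + 0.855|1101⟩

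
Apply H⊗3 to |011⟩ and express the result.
1/√8|000⟩ - 1/√8|001⟩ - 1/√8|010⟩ + 1/√8|011⟩ + 1/√8|100⟩ - 1/√8|101⟩ - 1/√8|110⟩ + 1/√8|111⟩

H⊗3 gives amp(|y⟩) = (1/2√2) Σ_x (−1)^(x·y) amp(|x⟩), where x·y is the number of positions in which both x and y have a 1.
|000⟩: (1)/(2√2) = 1/√8
|001⟩: (-1)/(2√2) = -1/√8
|010⟩: (-1)/(2√2) = -1/√8
|011⟩: (1)/(2√2) = 1/√8
|100⟩: (1)/(2√2) = 1/√8
|101⟩: (-1)/(2√2) = -1/√8
|110⟩: (-1)/(2√2) = -1/√8
|111⟩: (1)/(2√2) = 1/√8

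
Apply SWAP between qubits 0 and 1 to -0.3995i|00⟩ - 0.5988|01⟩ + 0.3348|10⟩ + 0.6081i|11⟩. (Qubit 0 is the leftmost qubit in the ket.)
-0.3995i|00⟩ + 0.3348|01⟩ - 0.5988|10⟩ + 0.6081i|11⟩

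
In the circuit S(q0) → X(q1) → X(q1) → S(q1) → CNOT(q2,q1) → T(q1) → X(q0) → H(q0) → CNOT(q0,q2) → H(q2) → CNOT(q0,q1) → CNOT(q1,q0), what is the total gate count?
12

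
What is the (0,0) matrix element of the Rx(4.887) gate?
-0.7661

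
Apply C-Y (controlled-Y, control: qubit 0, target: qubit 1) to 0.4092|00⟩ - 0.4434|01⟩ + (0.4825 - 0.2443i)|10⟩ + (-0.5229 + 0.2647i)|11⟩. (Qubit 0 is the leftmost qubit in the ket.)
0.4092|00⟩ - 0.4434|01⟩ + (0.2647 + 0.5229i)|10⟩ + (0.2443 + 0.4825i)|11⟩

C-Y leaves the control-|0⟩ kets |00⟩, |01⟩ unchanged and applies Y to qubit 1 on the control-|1⟩ pair (|10⟩, |11⟩).
Y = [[0, -i], [i, 0]].
With a = amp(|10⟩) = (0.4825 - 0.2443i) and b = amp(|11⟩) = (-0.5229 + 0.2647i):
new amp(|10⟩) = (-i)·b = (0.2647 + 0.5229i)
new amp(|11⟩) = (i)·a = (0.2443 + 0.4825i)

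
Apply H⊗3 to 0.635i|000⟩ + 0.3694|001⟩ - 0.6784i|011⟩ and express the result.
(0.1306 - 0.01534i)|000⟩ + (-0.1306 + 0.4644i)|001⟩ + (0.1306 + 0.4644i)|010⟩ + (-0.1306 - 0.01534i)|011⟩ + (0.1306 - 0.01534i)|100⟩ + (-0.1306 + 0.4644i)|101⟩ + (0.1306 + 0.4644i)|110⟩ + (-0.1306 - 0.01534i)|111⟩

H⊗3 gives amp(|y⟩) = (1/2√2) Σ_x (−1)^(x·y) amp(|x⟩), where x·y is the number of positions in which both x and y have a 1.
|000⟩: (0.635i + 0.3694 - 0.6784i)/(2√2) = (0.1306 - 0.01534i)
|001⟩: (0.635i - 0.3694 + 0.6784i)/(2√2) = (-0.1306 + 0.4644i)
|010⟩: (0.635i + 0.3694 + 0.6784i)/(2√2) = (0.1306 + 0.4644i)
|011⟩: (0.635i - 0.3694 - 0.6784i)/(2√2) = (-0.1306 - 0.01534i)
|100⟩: (0.635i + 0.3694 - 0.6784i)/(2√2) = (0.1306 - 0.01534i)
|101⟩: (0.635i - 0.3694 + 0.6784i)/(2√2) = (-0.1306 + 0.4644i)
|110⟩: (0.635i + 0.3694 + 0.6784i)/(2√2) = (0.1306 + 0.4644i)
|111⟩: (0.635i - 0.3694 - 0.6784i)/(2√2) = (-0.1306 - 0.01534i)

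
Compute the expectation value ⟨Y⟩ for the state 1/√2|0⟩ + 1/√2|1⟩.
0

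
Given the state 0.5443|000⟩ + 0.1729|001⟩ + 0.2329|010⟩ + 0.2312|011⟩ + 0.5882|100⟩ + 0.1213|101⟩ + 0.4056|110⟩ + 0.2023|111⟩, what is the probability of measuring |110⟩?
0.1645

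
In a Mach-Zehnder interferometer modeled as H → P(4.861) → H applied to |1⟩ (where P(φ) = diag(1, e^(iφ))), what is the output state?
(0.426 + 0.4945i)|0⟩ + (0.574 - 0.4945i)|1⟩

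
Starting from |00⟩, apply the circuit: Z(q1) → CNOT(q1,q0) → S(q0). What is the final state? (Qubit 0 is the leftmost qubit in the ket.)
|00⟩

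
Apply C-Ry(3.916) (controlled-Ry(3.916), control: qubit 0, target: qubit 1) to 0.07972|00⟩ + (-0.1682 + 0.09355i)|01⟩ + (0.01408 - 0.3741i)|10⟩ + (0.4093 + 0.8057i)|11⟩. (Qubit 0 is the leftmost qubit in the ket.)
0.07972|00⟩ + (-0.1682 + 0.09355i)|01⟩ + (-0.3843 - 0.6048i)|10⟩ + (-0.1415 - 0.6506i)|11⟩

C-Ry(3.916) leaves the control-|0⟩ kets |00⟩, |01⟩ unchanged and applies Ry(3.916) to qubit 1 on the control-|1⟩ pair (|10⟩, |11⟩).
Ry(3.916) = [[cos(θ/2), −sin(θ/2)], [sin(θ/2), cos(θ/2)]]; θ = 3.916, cos(θ/2) ≈ -0.377601, sin(θ/2) ≈ 0.925969.
With a = amp(|10⟩) = (0.01408 - 0.3741i) and b = amp(|11⟩) = (0.4093 + 0.8057i):
new amp(|10⟩) = (-0.377601)·a + (-0.925969)·b = (-0.3843 - 0.6048i)
new amp(|11⟩) = (0.925969)·a + (-0.377601)·b = (-0.1415 - 0.6506i)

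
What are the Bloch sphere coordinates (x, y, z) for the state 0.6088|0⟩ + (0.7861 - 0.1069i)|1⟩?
(0.9572, -0.1302, -0.2587)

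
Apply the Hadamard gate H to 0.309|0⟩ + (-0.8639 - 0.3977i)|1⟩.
(-0.3924 - 0.2812i)|0⟩ + (0.8294 + 0.2812i)|1⟩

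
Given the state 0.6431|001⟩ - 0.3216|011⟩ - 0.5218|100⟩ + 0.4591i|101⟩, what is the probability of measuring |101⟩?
0.2108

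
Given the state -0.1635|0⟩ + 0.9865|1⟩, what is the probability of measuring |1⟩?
0.9732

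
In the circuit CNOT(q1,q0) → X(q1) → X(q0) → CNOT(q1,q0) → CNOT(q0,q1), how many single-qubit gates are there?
2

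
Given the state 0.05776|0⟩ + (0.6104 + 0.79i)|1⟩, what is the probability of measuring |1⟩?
0.9967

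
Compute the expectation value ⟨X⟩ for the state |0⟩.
0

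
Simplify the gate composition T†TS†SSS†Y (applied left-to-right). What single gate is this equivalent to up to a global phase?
Y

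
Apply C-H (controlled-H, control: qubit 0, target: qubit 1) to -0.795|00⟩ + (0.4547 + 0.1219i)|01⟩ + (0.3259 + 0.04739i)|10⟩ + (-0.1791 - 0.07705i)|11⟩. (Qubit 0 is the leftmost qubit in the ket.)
-0.795|00⟩ + (0.4547 + 0.1219i)|01⟩ + (0.1038 - 0.02097i)|10⟩ + (0.3571 + 0.08799i)|11⟩

C-H leaves the control-|0⟩ kets |00⟩, |01⟩ unchanged and applies H to qubit 1 on the control-|1⟩ pair (|10⟩, |11⟩).
H = [[1/√2, 1/√2], [1/√2, -1/√2]].
With a = amp(|10⟩) = (0.3259 + 0.04739i) and b = amp(|11⟩) = (-0.1791 - 0.07705i):
new amp(|10⟩) = (1/√2)·a + (1/√2)·b = (0.1038 - 0.02097i)
new amp(|11⟩) = (1/√2)·a + (-1/√2)·b = (0.3571 + 0.08799i)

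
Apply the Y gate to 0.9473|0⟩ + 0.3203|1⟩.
-0.3203i|0⟩ + 0.9473i|1⟩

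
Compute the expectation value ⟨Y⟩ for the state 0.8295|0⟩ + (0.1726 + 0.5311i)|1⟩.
0.8811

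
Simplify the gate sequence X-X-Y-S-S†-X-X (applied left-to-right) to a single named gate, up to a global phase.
Y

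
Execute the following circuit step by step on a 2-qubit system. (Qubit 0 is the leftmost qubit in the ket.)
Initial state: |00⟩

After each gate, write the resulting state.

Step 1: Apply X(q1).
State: |01⟩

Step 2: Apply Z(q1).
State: -|01⟩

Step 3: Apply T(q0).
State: -|01⟩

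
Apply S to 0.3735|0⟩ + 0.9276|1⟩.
0.3735|0⟩ + 0.9276i|1⟩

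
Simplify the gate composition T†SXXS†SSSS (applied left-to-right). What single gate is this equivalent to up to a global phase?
T†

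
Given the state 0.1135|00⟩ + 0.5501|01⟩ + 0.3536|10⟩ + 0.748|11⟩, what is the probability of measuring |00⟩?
0.01288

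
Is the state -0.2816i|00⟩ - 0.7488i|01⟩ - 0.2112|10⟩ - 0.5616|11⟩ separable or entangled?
Separable

Writing the state as a|00⟩ + b|01⟩ + c|10⟩ + d|11⟩, it is a product state iff ad − bc = 0.
Here (a, b, c, d) = (-0.2816i, -0.7488i, -0.2112, -0.5616): ad − bc = (-0.2816i)(-0.5616) − (-0.7488i)(-0.2112) = 0, so the state is separable.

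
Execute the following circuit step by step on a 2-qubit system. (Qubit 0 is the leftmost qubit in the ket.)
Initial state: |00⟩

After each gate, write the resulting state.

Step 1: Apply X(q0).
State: |10⟩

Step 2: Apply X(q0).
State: |00⟩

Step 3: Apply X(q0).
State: |10⟩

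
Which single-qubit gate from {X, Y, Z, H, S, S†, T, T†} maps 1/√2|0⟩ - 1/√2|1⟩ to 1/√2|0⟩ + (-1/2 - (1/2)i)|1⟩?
T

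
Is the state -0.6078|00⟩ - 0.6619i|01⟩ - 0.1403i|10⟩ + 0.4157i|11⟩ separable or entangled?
Entangled

Writing the state as a|00⟩ + b|01⟩ + c|10⟩ + d|11⟩, it is a product state iff ad − bc = 0.
Here (a, b, c, d) = (-0.6078, -0.6619i, -0.1403i, 0.4157i): ad − bc = (-0.6078)(0.4157i) − (-0.6619i)(-0.1403i) = (0.09286 - 0.2527i) ≠ 0, so the state is entangled.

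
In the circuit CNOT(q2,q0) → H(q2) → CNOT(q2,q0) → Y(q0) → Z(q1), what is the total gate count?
5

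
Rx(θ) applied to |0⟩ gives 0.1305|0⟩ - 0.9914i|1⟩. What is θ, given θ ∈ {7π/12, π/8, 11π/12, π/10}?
11π/12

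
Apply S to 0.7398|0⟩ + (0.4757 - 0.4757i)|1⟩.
0.7398|0⟩ + (0.4757 + 0.4757i)|1⟩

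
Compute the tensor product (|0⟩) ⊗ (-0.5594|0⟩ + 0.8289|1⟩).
-0.5594|00⟩ + 0.8289|01⟩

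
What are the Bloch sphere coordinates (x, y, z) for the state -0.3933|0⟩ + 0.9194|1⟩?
(-0.7232, 0, -0.6906)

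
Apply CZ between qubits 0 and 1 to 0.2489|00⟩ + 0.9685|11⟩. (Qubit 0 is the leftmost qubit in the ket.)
0.2489|00⟩ - 0.9685|11⟩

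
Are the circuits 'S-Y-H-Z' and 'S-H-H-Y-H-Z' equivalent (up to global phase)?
Yes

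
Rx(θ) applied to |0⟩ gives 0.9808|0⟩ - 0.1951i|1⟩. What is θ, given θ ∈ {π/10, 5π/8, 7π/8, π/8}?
π/8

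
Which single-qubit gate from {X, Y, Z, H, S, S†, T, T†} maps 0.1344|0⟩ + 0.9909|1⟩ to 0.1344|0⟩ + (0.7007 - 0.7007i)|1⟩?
T†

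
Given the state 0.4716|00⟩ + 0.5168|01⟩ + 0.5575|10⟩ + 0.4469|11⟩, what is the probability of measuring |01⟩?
0.2671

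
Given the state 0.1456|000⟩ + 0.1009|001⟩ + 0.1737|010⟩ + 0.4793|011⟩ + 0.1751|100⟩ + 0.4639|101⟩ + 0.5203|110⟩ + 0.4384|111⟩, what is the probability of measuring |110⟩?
0.2707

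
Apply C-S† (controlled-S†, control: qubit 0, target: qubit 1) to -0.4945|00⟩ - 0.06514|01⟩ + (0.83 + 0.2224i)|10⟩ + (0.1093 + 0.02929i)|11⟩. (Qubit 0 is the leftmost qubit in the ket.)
-0.4945|00⟩ - 0.06514|01⟩ + (0.83 + 0.2224i)|10⟩ + (0.02929 - 0.1093i)|11⟩

C-S† leaves the control-|0⟩ kets |00⟩, |01⟩ unchanged and applies S† to qubit 1 on the control-|1⟩ pair (|10⟩, |11⟩).
S† = [[1, 0], [0, -i]].
With a = amp(|10⟩) = (0.83 + 0.2224i) and b = amp(|11⟩) = (0.1093 + 0.02929i):
new amp(|10⟩) = (1)·a = (0.83 + 0.2224i)
new amp(|11⟩) = (-i)·b = (0.02929 - 0.1093i)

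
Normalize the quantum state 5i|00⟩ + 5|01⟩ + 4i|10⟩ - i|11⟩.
0.6108i|00⟩ + 0.6108|01⟩ + 0.4887i|10⟩ - 0.1222i|11⟩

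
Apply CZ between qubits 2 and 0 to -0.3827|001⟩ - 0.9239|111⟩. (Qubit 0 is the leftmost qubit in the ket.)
-0.3827|001⟩ + 0.9239|111⟩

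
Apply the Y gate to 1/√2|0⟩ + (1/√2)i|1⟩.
1/√2|0⟩ + (1/√2)i|1⟩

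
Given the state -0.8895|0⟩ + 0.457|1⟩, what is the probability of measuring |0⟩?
0.7912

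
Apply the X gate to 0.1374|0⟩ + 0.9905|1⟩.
0.9905|0⟩ + 0.1374|1⟩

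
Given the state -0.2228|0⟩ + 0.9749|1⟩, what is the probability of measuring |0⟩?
0.04964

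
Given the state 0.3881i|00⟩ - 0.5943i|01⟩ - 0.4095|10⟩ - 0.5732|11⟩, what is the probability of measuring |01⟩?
0.3532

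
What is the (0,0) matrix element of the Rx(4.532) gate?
-0.6405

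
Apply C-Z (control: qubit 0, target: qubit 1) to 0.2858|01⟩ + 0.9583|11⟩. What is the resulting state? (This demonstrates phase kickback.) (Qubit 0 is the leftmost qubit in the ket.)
0.2858|01⟩ - 0.9583|11⟩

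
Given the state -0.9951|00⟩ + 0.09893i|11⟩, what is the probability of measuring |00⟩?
0.9902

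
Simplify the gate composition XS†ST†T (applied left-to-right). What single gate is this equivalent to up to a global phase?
X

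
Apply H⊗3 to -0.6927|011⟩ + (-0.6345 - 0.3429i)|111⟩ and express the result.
(-0.4692 - 0.1212i)|000⟩ + (0.4692 + 0.1212i)|001⟩ + (0.4692 + 0.1212i)|010⟩ + (-0.4692 - 0.1212i)|011⟩ + (-0.02058 + 0.1212i)|100⟩ + (0.02058 - 0.1212i)|101⟩ + (0.02058 - 0.1212i)|110⟩ + (-0.02058 + 0.1212i)|111⟩

H⊗3 gives amp(|y⟩) = (1/2√2) Σ_x (−1)^(x·y) amp(|x⟩), where x·y is the number of positions in which both x and y have a 1.
|000⟩: (-0.6927 + (-0.6345 - 0.3429i))/(2√2) = (-0.4692 - 0.1212i)
|001⟩: (0.6927 - (-0.6345 - 0.3429i))/(2√2) = (0.4692 + 0.1212i)
|010⟩: (0.6927 - (-0.6345 - 0.3429i))/(2√2) = (0.4692 + 0.1212i)
|011⟩: (-0.6927 + (-0.6345 - 0.3429i))/(2√2) = (-0.4692 - 0.1212i)
|100⟩: (-0.6927 - (-0.6345 - 0.3429i))/(2√2) = (-0.02058 + 0.1212i)
|101⟩: (0.6927 + (-0.6345 - 0.3429i))/(2√2) = (0.02058 - 0.1212i)
|110⟩: (0.6927 + (-0.6345 - 0.3429i))/(2√2) = (0.02058 - 0.1212i)
|111⟩: (-0.6927 - (-0.6345 - 0.3429i))/(2√2) = (-0.02058 + 0.1212i)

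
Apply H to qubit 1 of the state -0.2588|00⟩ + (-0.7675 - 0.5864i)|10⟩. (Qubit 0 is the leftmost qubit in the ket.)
-0.183|00⟩ - 0.183|01⟩ + (-0.5427 - 0.4146i)|10⟩ + (-0.5427 - 0.4146i)|11⟩

H on qubit 1 mixes each pair of kets that differ only in qubit 1: amplitudes (a, b) of (|…0…⟩, |…1…⟩) become ((a + b)/√2, (a − b)/√2). Kets absent from the input have amplitude 0.
(|00⟩, |01⟩): (a, b) = (-0.2588, 0) → (-0.183, -0.183)
(|10⟩, |11⟩): (a, b) = ((-0.7675 - 0.5864i), 0) → ((-0.5427 - 0.4146i), (-0.5427 - 0.4146i))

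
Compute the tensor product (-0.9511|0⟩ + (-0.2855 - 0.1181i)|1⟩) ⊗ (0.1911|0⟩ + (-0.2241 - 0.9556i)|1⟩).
-0.1818|00⟩ + (0.2131 + 0.9089i)|01⟩ + (-0.05456 - 0.02257i)|10⟩ + (-0.04888 + 0.2993i)|11⟩

amp(|b₁b₂…⟩) = product of the factor amplitudes for bits b₁, b₂, …; only kets whose every factor amplitude is nonzero survive.
|00⟩: (-0.9511)(0.1911) = -0.1818
|01⟩: (-0.9511)(-0.2241 - 0.9556i) = (0.2131 + 0.9089i)
|10⟩: (-0.2855 - 0.1181i)(0.1911) = (-0.05456 - 0.02257i)
|11⟩: (-0.2855 - 0.1181i)(-0.2241 - 0.9556i) = (-0.04888 + 0.2993i)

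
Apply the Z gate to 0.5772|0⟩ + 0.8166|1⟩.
0.5772|0⟩ - 0.8166|1⟩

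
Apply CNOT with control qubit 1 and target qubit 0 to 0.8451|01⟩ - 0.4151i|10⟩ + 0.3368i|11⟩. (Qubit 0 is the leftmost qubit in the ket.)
0.3368i|01⟩ - 0.4151i|10⟩ + 0.8451|11⟩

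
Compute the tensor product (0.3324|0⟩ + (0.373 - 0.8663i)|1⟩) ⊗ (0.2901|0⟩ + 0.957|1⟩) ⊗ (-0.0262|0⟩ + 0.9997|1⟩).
-0.002526|000⟩ + 0.0964|001⟩ - 0.008334|010⟩ + 0.318|011⟩ + (-0.002835 + 0.006584i)|100⟩ + (0.1082 - 0.2512i)|101⟩ + (-0.009352 + 0.02172i)|110⟩ + (0.3569 - 0.8288i)|111⟩

amp(|b₁b₂…⟩) = product of the factor amplitudes for bits b₁, b₂, …; only kets whose every factor amplitude is nonzero survive.
|000⟩: (0.3324)(0.2901)(-0.0262) = -0.002526
|001⟩: (0.3324)(0.2901)(0.9997) = 0.0964
|010⟩: (0.3324)(0.957)(-0.0262) = -0.008334
|011⟩: (0.3324)(0.957)(0.9997) = 0.318
|100⟩: (0.373 - 0.8663i)(0.2901)(-0.0262) = (-0.002835 + 0.006584i)
|101⟩: (0.373 - 0.8663i)(0.2901)(0.9997) = (0.1082 - 0.2512i)
|110⟩: (0.373 - 0.8663i)(0.957)(-0.0262) = (-0.009352 + 0.02172i)
|111⟩: (0.373 - 0.8663i)(0.957)(0.9997) = (0.3569 - 0.8288i)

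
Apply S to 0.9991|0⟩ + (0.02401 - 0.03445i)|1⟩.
0.9991|0⟩ + (0.03445 + 0.02401i)|1⟩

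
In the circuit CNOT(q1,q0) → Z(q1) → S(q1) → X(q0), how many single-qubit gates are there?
3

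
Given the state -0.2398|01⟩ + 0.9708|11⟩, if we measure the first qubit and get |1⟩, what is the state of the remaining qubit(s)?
|1⟩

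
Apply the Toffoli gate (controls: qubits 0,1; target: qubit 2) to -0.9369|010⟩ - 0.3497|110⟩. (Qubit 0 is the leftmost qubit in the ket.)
-0.9369|010⟩ - 0.3497|111⟩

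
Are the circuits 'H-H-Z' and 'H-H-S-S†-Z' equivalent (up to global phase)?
Yes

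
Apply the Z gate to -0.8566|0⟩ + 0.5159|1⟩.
-0.8566|0⟩ - 0.5159|1⟩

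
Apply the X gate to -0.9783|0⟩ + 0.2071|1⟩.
0.2071|0⟩ - 0.9783|1⟩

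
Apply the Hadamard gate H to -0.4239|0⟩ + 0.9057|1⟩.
0.3407|0⟩ - 0.9402|1⟩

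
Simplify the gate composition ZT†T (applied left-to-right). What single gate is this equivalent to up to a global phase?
Z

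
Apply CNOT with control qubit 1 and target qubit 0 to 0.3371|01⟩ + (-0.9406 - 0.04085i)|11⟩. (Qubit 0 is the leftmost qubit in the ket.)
(-0.9406 - 0.04085i)|01⟩ + 0.3371|11⟩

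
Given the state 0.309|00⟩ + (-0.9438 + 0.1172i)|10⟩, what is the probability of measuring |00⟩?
0.09548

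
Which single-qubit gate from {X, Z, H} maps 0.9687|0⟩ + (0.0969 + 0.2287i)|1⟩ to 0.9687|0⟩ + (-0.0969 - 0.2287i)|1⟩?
Z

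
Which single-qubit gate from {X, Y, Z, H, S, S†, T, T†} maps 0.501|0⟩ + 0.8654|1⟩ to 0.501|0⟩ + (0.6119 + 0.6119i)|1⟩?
T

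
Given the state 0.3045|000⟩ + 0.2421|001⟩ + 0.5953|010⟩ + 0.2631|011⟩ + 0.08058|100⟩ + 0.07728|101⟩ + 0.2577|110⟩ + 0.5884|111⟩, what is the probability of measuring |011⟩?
0.06922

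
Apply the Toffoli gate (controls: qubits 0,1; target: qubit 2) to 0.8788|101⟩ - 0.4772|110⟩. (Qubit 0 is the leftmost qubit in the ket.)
0.8788|101⟩ - 0.4772|111⟩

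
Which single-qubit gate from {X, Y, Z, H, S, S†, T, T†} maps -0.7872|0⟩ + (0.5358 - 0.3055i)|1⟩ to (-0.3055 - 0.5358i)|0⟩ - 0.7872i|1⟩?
Y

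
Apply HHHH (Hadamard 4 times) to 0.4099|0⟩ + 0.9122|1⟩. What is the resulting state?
0.4099|0⟩ + 0.9122|1⟩

H² = I, so an even number of Hadamards cancels: H^4 = I and the state is unchanged.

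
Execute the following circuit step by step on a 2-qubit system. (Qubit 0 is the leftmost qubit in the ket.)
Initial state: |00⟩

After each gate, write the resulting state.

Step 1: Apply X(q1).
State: |01⟩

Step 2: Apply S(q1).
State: i|01⟩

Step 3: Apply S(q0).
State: i|01⟩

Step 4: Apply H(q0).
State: (1/√2)i|01⟩ + (1/√2)i|11⟩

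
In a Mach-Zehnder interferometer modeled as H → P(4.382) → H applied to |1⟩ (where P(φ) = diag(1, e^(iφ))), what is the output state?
(0.6622 + 0.473i)|0⟩ + (0.3378 - 0.473i)|1⟩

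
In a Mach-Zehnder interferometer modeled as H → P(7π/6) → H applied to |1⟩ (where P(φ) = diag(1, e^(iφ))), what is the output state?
(0.933 + 0.25i)|0⟩ + (0.06699 - 0.25i)|1⟩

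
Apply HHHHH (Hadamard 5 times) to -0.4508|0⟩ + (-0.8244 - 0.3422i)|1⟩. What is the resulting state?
(-0.9017 - 0.242i)|0⟩ + (0.2642 + 0.242i)|1⟩

H² = I, so H^5 = H: a single Hadamard. With (a, b) = (-0.4508, (-0.8244 - 0.3422i)), H gives ((a + b)/√2, (a − b)/√2) = ((-0.9017 - 0.242i), (0.2642 + 0.242i)).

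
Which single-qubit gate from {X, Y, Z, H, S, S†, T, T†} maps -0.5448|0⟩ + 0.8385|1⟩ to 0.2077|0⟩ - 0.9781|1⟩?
H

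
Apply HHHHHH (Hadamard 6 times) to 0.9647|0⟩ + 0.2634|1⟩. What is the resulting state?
0.9647|0⟩ + 0.2634|1⟩

H² = I, so an even number of Hadamards cancels: H^6 = I and the state is unchanged.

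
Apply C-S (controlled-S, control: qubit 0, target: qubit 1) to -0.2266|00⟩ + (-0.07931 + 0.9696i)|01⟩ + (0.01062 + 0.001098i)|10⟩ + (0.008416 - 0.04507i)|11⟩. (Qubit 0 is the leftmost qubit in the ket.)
-0.2266|00⟩ + (-0.07931 + 0.9696i)|01⟩ + (0.01062 + 0.001098i)|10⟩ + (0.04507 + 0.008416i)|11⟩

C-S leaves the control-|0⟩ kets |00⟩, |01⟩ unchanged and applies S to qubit 1 on the control-|1⟩ pair (|10⟩, |11⟩).
S = [[1, 0], [0, i]].
With a = amp(|10⟩) = (0.01062 + 0.001098i) and b = amp(|11⟩) = (0.008416 - 0.04507i):
new amp(|10⟩) = (1)·a = (0.01062 + 0.001098i)
new amp(|11⟩) = (i)·b = (0.04507 + 0.008416i)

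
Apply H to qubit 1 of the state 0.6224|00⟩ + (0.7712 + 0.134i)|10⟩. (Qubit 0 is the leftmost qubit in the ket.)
0.4401|00⟩ + 0.4401|01⟩ + (0.5453 + 0.09475i)|10⟩ + (0.5453 + 0.09475i)|11⟩

H on qubit 1 mixes each pair of kets that differ only in qubit 1: amplitudes (a, b) of (|…0…⟩, |…1…⟩) become ((a + b)/√2, (a − b)/√2). Kets absent from the input have amplitude 0.
(|00⟩, |01⟩): (a, b) = (0.6224, 0) → (0.4401, 0.4401)
(|10⟩, |11⟩): (a, b) = ((0.7712 + 0.134i), 0) → ((0.5453 + 0.09475i), (0.5453 + 0.09475i))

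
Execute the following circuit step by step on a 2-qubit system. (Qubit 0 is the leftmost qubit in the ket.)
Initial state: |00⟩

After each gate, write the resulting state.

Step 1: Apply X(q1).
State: |01⟩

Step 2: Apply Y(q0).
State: i|11⟩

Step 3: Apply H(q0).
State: (1/√2)i|01⟩ - (1/√2)i|11⟩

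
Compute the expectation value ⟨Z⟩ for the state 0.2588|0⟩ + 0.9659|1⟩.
-0.866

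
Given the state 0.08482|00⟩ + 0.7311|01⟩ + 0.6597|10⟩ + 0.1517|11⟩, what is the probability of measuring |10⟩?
0.4352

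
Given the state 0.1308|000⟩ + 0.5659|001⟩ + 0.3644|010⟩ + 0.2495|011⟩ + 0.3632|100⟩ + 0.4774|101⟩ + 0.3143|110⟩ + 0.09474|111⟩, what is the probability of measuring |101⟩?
0.2279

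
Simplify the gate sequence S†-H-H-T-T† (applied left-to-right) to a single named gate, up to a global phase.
S†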